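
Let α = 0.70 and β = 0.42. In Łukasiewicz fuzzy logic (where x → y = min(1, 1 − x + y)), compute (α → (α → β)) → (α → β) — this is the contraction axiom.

0.72

α → β = min(1, 1 − 0.70 + 0.42) = min(1, 0.72) = 0.72
α → (α → β) = min(1, 1 − 0.70 + 0.72) = min(1, 1.02) = 1.00
(α → (α → β)) → (α → β) = min(1, 1 − 1.00 + 0.72) = min(1, 0.72) = 0.72
(The value 0.72 < 1 shows this instance is not satisfied; fails in Ł∞ (the t-norm is not idempotent).)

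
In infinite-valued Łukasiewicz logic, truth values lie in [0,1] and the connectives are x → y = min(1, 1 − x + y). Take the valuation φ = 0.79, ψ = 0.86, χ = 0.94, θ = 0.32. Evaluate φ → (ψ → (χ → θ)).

χ → θ = min(1, 1 − 0.94 + 0.32) = min(1, 0.38) = 0.38
ψ → (χ → θ) = min(1, 1 − 0.86 + 0.38) = min(1, 0.52) = 0.52
φ → (ψ → (χ → θ)) = min(1, 1 − 0.79 + 0.52) = min(1, 0.73) = 0.73

0.73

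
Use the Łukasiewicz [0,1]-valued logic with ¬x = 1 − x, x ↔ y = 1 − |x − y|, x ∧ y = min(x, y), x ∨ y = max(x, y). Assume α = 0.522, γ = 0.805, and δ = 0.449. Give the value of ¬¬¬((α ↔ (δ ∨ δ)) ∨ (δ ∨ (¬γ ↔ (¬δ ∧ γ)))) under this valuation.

0.073

δ ∨ δ = max(0.449, 0.449) = 0.449
α ↔ (δ ∨ δ) = 1 − |0.522 − 0.449| = 1 − 0.073 = 0.927
¬γ = 1 − 0.805 = 0.195
¬δ = 1 − 0.449 = 0.551
¬δ ∧ γ = min(0.551, 0.805) = 0.551
¬γ ↔ (¬δ ∧ γ) = 1 − |0.195 − 0.551| = 1 − 0.356 = 0.644
δ ∨ (¬γ ↔ (¬δ ∧ γ)) = max(0.449, 0.644) = 0.644
(α ↔ (δ ∨ δ)) ∨ (δ ∨ (¬γ ↔ (¬δ ∧ γ))) = max(0.927, 0.644) = 0.927
¬((α ↔ (δ ∨ δ)) ∨ (δ ∨ (¬γ ↔ (¬δ ∧ γ)))) = 1 − 0.927 = 0.073
¬¬((α ↔ (δ ∨ δ)) ∨ (δ ∨ (¬γ ↔ (¬δ ∧ γ)))) = 1 − 0.073 = 0.927
¬¬¬((α ↔ (δ ∨ δ)) ∨ (δ ∨ (¬γ ↔ (¬δ ∧ γ)))) = 1 − 0.927 = 0.073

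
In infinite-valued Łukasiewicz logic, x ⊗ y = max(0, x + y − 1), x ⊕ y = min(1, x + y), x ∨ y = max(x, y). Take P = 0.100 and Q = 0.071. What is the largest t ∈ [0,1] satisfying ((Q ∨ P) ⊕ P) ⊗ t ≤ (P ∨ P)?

Q ∨ P = max(0.071, 0.100) = 0.100
(Q ∨ P) ⊕ P = min(1, 0.100 + 0.100) = min(1, 0.200) = 0.200
So the left factor is (Q ∨ P) ⊕ P = 0.200.
P ∨ P = max(0.100, 0.100) = 0.100
So the right-hand bound is P ∨ P = 0.100.
The residuum of the Łukasiewicz t-norm gives the supremum: min(1, 1 − 0.200 + 0.100).
1 − 0.200 + 0.100 = 0.900, so t = min(1, 0.900) = 0.900.
Check: 0.200 ⊗ 0.900 = max(0, 0.100) = 0.100 ≤ 0.100.

0.900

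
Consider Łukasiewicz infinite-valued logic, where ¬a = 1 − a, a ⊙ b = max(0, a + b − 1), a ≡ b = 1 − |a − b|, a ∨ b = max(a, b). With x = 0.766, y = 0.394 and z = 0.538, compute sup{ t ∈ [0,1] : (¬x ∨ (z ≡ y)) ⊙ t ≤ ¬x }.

0.378

¬x = 1 − 0.766 = 0.234
z ≡ y = 1 − |0.538 − 0.394| = 1 − 0.144 = 0.856
¬x ∨ (z ≡ y) = max(0.234, 0.856) = 0.856
So the left factor is ¬x ∨ (z ≡ y) = 0.856.
So the right-hand bound is ¬x = 0.234.
The residuum of the Łukasiewicz t-norm gives the supremum: min(1, 1 − 0.856 + 0.234).
1 − 0.856 + 0.234 = 0.378, so t = min(1, 0.378) = 0.378.
Check: 0.856 ⊙ 0.378 = max(0, 0.234) = 0.234 ≤ 0.234.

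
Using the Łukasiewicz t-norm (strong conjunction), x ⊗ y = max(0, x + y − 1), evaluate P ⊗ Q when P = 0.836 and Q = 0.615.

P ⊗ Q = max(0, 0.836 + 0.615 − 1) = max(0, 0.451) = 0.451
For comparison, the Gödel (minimum) t-norm min(x, y) would give 0.615.

0.451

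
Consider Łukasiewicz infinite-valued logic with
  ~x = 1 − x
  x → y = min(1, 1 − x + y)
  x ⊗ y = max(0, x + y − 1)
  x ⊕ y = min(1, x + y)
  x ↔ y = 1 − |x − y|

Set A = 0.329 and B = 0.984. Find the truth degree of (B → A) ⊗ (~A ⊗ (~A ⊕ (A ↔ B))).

0.016

B → A = min(1, 1 − 0.984 + 0.329) = min(1, 0.345) = 0.345
~A = 1 − 0.329 = 0.671
A ↔ B = 1 − |0.329 − 0.984| = 1 − 0.655 = 0.345
~A ⊕ (A ↔ B) = min(1, 0.671 + 0.345) = min(1, 1.016) = 1.000
~A ⊗ (~A ⊕ (A ↔ B)) = max(0, 0.671 + 1.000 − 1) = max(0, 0.671) = 0.671
(B → A) ⊗ (~A ⊗ (~A ⊕ (A ↔ B))) = max(0, 0.345 + 0.671 − 1) = max(0, 0.016) = 0.016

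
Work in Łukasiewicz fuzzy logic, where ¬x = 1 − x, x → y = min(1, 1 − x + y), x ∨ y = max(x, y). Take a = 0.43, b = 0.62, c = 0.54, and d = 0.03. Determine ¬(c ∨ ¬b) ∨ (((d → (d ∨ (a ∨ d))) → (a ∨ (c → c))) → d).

0.46

¬b = 1 − 0.62 = 0.38
c ∨ ¬b = max(0.54, 0.38) = 0.54
¬(c ∨ ¬b) = 1 − 0.54 = 0.46
a ∨ d = max(0.43, 0.03) = 0.43
d ∨ (a ∨ d) = max(0.03, 0.43) = 0.43
d → (d ∨ (a ∨ d)) = min(1, 1 − 0.03 + 0.43) = min(1, 1.40) = 1.00
c → c = min(1, 1 − 0.54 + 0.54) = min(1, 1.00) = 1.00
a ∨ (c → c) = max(0.43, 1.00) = 1.00
(d → (d ∨ (a ∨ d))) → (a ∨ (c → c)) = min(1, 1 − 1.00 + 1.00) = min(1, 1.00) = 1.00
((d → (d ∨ (a ∨ d))) → (a ∨ (c → c))) → d = min(1, 1 − 1.00 + 0.03) = min(1, 0.03) = 0.03
¬(c ∨ ¬b) ∨ (((d → (d ∨ (a ∨ d))) → (a ∨ (c → c))) → d) = max(0.46, 0.03) = 0.46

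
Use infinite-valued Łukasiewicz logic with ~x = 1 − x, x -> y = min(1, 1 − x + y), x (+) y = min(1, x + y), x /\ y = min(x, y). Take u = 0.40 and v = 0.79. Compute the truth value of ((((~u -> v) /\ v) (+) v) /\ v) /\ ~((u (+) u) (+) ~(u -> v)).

0.20

~u = 1 − 0.40 = 0.60
~u -> v = min(1, 1 − 0.60 + 0.79) = min(1, 1.19) = 1.00
(~u -> v) /\ v = min(1.00, 0.79) = 0.79
((~u -> v) /\ v) (+) v = min(1, 0.79 + 0.79) = min(1, 1.58) = 1.00
(((~u -> v) /\ v) (+) v) /\ v = min(1.00, 0.79) = 0.79
u (+) u = min(1, 0.40 + 0.40) = min(1, 0.80) = 0.80
u -> v = min(1, 1 − 0.40 + 0.79) = min(1, 1.39) = 1.00
~(u -> v) = 1 − 1.00 = 0.00
(u (+) u) (+) ~(u -> v) = min(1, 0.80 + 0.00) = min(1, 0.80) = 0.80
~((u (+) u) (+) ~(u -> v)) = 1 − 0.80 = 0.20
((((~u -> v) /\ v) (+) v) /\ v) /\ ~((u (+) u) (+) ~(u -> v)) = min(0.79, 0.20) = 0.20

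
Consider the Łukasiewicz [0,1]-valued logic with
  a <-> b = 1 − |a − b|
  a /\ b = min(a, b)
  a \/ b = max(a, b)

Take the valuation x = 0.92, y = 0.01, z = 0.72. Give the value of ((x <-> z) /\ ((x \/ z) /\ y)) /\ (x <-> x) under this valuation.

x <-> z = 1 − |0.92 − 0.72| = 1 − 0.20 = 0.80
x \/ z = max(0.92, 0.72) = 0.92
(x \/ z) /\ y = min(0.92, 0.01) = 0.01
(x <-> z) /\ ((x \/ z) /\ y) = min(0.80, 0.01) = 0.01
x <-> x = 1 − |0.92 − 0.92| = 1 − 0.00 = 1.00
((x <-> z) /\ ((x \/ z) /\ y)) /\ (x <-> x) = min(0.01, 1.00) = 0.01

0.01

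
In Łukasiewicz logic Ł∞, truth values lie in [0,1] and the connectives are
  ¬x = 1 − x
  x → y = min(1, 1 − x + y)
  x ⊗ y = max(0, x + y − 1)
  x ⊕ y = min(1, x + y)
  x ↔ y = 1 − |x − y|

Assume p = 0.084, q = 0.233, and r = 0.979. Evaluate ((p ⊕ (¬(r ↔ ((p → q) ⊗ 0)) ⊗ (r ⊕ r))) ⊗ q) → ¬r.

p → q = min(1, 1 − 0.084 + 0.233) = min(1, 1.149) = 1.000
(p → q) ⊗ 0 = max(0, 1.000 + 0.000 − 1) = max(0, 0.000) = 0.000
r ↔ ((p → q) ⊗ 0) = 1 − |0.979 − 0.000| = 1 − 0.979 = 0.021
¬(r ↔ ((p → q) ⊗ 0)) = 1 − 0.021 = 0.979
r ⊕ r = min(1, 0.979 + 0.979) = min(1, 1.958) = 1.000
¬(r ↔ ((p → q) ⊗ 0)) ⊗ (r ⊕ r) = max(0, 0.979 + 1.000 − 1) = max(0, 0.979) = 0.979
p ⊕ (¬(r ↔ ((p → q) ⊗ 0)) ⊗ (r ⊕ r)) = min(1, 0.084 + 0.979) = min(1, 1.063) = 1.000
(p ⊕ (¬(r ↔ ((p → q) ⊗ 0)) ⊗ (r ⊕ r))) ⊗ q = max(0, 1.000 + 0.233 − 1) = max(0, 0.233) = 0.233
¬r = 1 − 0.979 = 0.021
((p ⊕ (¬(r ↔ ((p → q) ⊗ 0)) ⊗ (r ⊕ r))) ⊗ q) → ¬r = min(1, 1 − 0.233 + 0.021) = min(1, 0.788) = 0.788

0.788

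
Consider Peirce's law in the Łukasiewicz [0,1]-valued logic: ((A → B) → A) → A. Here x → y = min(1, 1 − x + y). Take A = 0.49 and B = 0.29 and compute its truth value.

A → B = min(1, 1 − 0.49 + 0.29) = min(1, 0.80) = 0.80
(A → B) → A = min(1, 1 − 0.80 + 0.49) = min(1, 0.69) = 0.69
((A → B) → A) → A = min(1, 1 − 0.69 + 0.49) = min(1, 0.80) = 0.80
(The value 0.80 < 1 shows this instance is not satisfied; not a Ł∞-tautology in general.)

0.80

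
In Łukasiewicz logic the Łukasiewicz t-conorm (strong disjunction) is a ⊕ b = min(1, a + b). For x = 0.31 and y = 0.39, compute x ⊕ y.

x ⊕ y = min(1, 0.31 + 0.39) = min(1, 0.70) = 0.70
For comparison, the Gödel t-conorm max(a, b) would give 0.39.

0.70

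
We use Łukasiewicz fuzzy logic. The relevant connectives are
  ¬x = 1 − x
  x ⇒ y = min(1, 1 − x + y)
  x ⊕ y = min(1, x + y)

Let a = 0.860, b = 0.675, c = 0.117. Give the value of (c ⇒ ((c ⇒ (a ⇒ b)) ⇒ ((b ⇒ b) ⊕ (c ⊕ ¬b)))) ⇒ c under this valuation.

0.117

a ⇒ b = min(1, 1 − 0.860 + 0.675) = min(1, 0.815) = 0.815
c ⇒ (a ⇒ b) = min(1, 1 − 0.117 + 0.815) = min(1, 1.698) = 1.000
b ⇒ b = min(1, 1 − 0.675 + 0.675) = min(1, 1.000) = 1.000
¬b = 1 − 0.675 = 0.325
c ⊕ ¬b = min(1, 0.117 + 0.325) = min(1, 0.442) = 0.442
(b ⇒ b) ⊕ (c ⊕ ¬b) = min(1, 1.000 + 0.442) = min(1, 1.442) = 1.000
(c ⇒ (a ⇒ b)) ⇒ ((b ⇒ b) ⊕ (c ⊕ ¬b)) = min(1, 1 − 1.000 + 1.000) = min(1, 1.000) = 1.000
c ⇒ ((c ⇒ (a ⇒ b)) ⇒ ((b ⇒ b) ⊕ (c ⊕ ¬b))) = min(1, 1 − 0.117 + 1.000) = min(1, 1.883) = 1.000
(c ⇒ ((c ⇒ (a ⇒ b)) ⇒ ((b ⇒ b) ⊕ (c ⊕ ¬b)))) ⇒ c = min(1, 1 − 1.000 + 0.117) = min(1, 0.117) = 0.117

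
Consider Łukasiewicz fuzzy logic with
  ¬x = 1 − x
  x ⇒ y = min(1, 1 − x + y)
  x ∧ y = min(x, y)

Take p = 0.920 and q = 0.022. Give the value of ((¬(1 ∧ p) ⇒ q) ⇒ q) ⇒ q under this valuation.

0.942

1 ∧ p = min(1.000, 0.920) = 0.920
¬(1 ∧ p) = 1 − 0.920 = 0.080
¬(1 ∧ p) ⇒ q = min(1, 1 − 0.080 + 0.022) = min(1, 0.942) = 0.942
(¬(1 ∧ p) ⇒ q) ⇒ q = min(1, 1 − 0.942 + 0.022) = min(1, 0.080) = 0.080
((¬(1 ∧ p) ⇒ q) ⇒ q) ⇒ q = min(1, 1 − 0.080 + 0.022) = min(1, 0.942) = 0.942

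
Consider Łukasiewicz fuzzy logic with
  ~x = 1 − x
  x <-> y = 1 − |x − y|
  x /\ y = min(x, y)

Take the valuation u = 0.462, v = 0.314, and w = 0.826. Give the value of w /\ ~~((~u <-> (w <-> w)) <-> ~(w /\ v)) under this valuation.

0.826

~u = 1 − 0.462 = 0.538
w <-> w = 1 − |0.826 − 0.826| = 1 − 0.000 = 1.000
~u <-> (w <-> w) = 1 − |0.538 − 1.000| = 1 − 0.462 = 0.538
w /\ v = min(0.826, 0.314) = 0.314
~(w /\ v) = 1 − 0.314 = 0.686
(~u <-> (w <-> w)) <-> ~(w /\ v) = 1 − |0.538 − 0.686| = 1 − 0.148 = 0.852
~((~u <-> (w <-> w)) <-> ~(w /\ v)) = 1 − 0.852 = 0.148
~~((~u <-> (w <-> w)) <-> ~(w /\ v)) = 1 − 0.148 = 0.852
w /\ ~~((~u <-> (w <-> w)) <-> ~(w /\ v)) = min(0.826, 0.852) = 0.826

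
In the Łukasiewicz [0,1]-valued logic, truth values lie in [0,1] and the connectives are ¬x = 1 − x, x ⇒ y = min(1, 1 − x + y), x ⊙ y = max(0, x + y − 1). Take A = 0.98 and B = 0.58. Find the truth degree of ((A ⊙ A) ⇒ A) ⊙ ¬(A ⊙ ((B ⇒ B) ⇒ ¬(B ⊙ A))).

0.58

A ⊙ A = max(0, 0.98 + 0.98 − 1) = max(0, 0.96) = 0.96
(A ⊙ A) ⇒ A = min(1, 1 − 0.96 + 0.98) = min(1, 1.02) = 1.00
B ⇒ B = min(1, 1 − 0.58 + 0.58) = min(1, 1.00) = 1.00
B ⊙ A = max(0, 0.58 + 0.98 − 1) = max(0, 0.56) = 0.56
¬(B ⊙ A) = 1 − 0.56 = 0.44
(B ⇒ B) ⇒ ¬(B ⊙ A) = min(1, 1 − 1.00 + 0.44) = min(1, 0.44) = 0.44
A ⊙ ((B ⇒ B) ⇒ ¬(B ⊙ A)) = max(0, 0.98 + 0.44 − 1) = max(0, 0.42) = 0.42
¬(A ⊙ ((B ⇒ B) ⇒ ¬(B ⊙ A))) = 1 − 0.42 = 0.58
((A ⊙ A) ⇒ A) ⊙ ¬(A ⊙ ((B ⇒ B) ⇒ ¬(B ⊙ A))) = max(0, 1.00 + 0.58 − 1) = max(0, 0.58) = 0.58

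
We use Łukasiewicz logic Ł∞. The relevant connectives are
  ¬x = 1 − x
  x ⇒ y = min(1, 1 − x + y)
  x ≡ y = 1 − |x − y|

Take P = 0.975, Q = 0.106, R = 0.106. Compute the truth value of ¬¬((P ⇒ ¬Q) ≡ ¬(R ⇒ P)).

¬Q = 1 − 0.106 = 0.894
P ⇒ ¬Q = min(1, 1 − 0.975 + 0.894) = min(1, 0.919) = 0.919
R ⇒ P = min(1, 1 − 0.106 + 0.975) = min(1, 1.869) = 1.000
¬(R ⇒ P) = 1 − 1.000 = 0.000
(P ⇒ ¬Q) ≡ ¬(R ⇒ P) = 1 − |0.919 − 0.000| = 1 − 0.919 = 0.081
¬((P ⇒ ¬Q) ≡ ¬(R ⇒ P)) = 1 − 0.081 = 0.919
¬¬((P ⇒ ¬Q) ≡ ¬(R ⇒ P)) = 1 − 0.919 = 0.081

0.081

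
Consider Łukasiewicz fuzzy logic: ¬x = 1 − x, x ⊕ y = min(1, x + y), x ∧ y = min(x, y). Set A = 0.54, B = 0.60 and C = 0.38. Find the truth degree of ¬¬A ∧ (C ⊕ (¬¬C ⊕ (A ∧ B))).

¬A = 1 − 0.54 = 0.46
¬¬A = 1 − 0.46 = 0.54
¬C = 1 − 0.38 = 0.62
¬¬C = 1 − 0.62 = 0.38
A ∧ B = min(0.54, 0.60) = 0.54
¬¬C ⊕ (A ∧ B) = min(1, 0.38 + 0.54) = min(1, 0.92) = 0.92
C ⊕ (¬¬C ⊕ (A ∧ B)) = min(1, 0.38 + 0.92) = min(1, 1.30) = 1.00
¬¬A ∧ (C ⊕ (¬¬C ⊕ (A ∧ B))) = min(0.54, 1.00) = 0.54

0.54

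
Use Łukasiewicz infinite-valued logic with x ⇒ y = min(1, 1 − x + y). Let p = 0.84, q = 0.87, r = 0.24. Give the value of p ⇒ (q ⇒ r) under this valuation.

q ⇒ r = min(1, 1 − 0.87 + 0.24) = min(1, 0.37) = 0.37
p ⇒ (q ⇒ r) = min(1, 1 − 0.84 + 0.37) = min(1, 0.53) = 0.53

0.53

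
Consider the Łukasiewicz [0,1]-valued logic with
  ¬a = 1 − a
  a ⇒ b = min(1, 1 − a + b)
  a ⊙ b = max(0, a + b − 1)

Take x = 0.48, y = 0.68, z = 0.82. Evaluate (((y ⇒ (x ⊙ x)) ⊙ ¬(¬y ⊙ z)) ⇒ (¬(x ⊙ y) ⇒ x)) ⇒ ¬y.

0.32

x ⊙ x = max(0, 0.48 + 0.48 − 1) = max(0, -0.04) = 0.00
y ⇒ (x ⊙ x) = min(1, 1 − 0.68 + 0.00) = min(1, 0.32) = 0.32
¬y = 1 − 0.68 = 0.32
¬y ⊙ z = max(0, 0.32 + 0.82 − 1) = max(0, 0.14) = 0.14
¬(¬y ⊙ z) = 1 − 0.14 = 0.86
(y ⇒ (x ⊙ x)) ⊙ ¬(¬y ⊙ z) = max(0, 0.32 + 0.86 − 1) = max(0, 0.18) = 0.18
x ⊙ y = max(0, 0.48 + 0.68 − 1) = max(0, 0.16) = 0.16
¬(x ⊙ y) = 1 − 0.16 = 0.84
¬(x ⊙ y) ⇒ x = min(1, 1 − 0.84 + 0.48) = min(1, 0.64) = 0.64
((y ⇒ (x ⊙ x)) ⊙ ¬(¬y ⊙ z)) ⇒ (¬(x ⊙ y) ⇒ x) = min(1, 1 − 0.18 + 0.64) = min(1, 1.46) = 1.00
(((y ⇒ (x ⊙ x)) ⊙ ¬(¬y ⊙ z)) ⇒ (¬(x ⊙ y) ⇒ x)) ⇒ ¬y = min(1, 1 − 1.00 + 0.32) = min(1, 0.32) = 0.32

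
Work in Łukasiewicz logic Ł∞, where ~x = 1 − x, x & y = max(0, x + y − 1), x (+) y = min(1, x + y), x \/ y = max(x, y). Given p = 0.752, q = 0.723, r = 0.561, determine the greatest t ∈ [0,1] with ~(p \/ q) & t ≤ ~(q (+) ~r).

p \/ q = max(0.752, 0.723) = 0.752
~(p \/ q) = 1 − 0.752 = 0.248
So the left factor is ~(p \/ q) = 0.248.
~r = 1 − 0.561 = 0.439
q (+) ~r = min(1, 0.723 + 0.439) = min(1, 1.162) = 1.000
~(q (+) ~r) = 1 − 1.000 = 0.000
So the right-hand bound is ~(q (+) ~r) = 0.000.
The residuum of the Łukasiewicz t-norm gives the supremum: min(1, 1 − 0.248 + 0.000).
1 − 0.248 + 0.000 = 0.752, so t = min(1, 0.752) = 0.752.
Check: 0.248 & 0.752 = max(0, 0.000) = 0.000 ≤ 0.000.

0.752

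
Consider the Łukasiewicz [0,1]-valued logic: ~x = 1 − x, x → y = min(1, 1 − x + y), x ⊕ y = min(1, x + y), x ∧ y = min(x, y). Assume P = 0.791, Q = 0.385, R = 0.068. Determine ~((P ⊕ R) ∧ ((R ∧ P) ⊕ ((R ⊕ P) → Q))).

P ⊕ R = min(1, 0.791 + 0.068) = min(1, 0.859) = 0.859
R ∧ P = min(0.068, 0.791) = 0.068
R ⊕ P = min(1, 0.068 + 0.791) = min(1, 0.859) = 0.859
(R ⊕ P) → Q = min(1, 1 − 0.859 + 0.385) = min(1, 0.526) = 0.526
(R ∧ P) ⊕ ((R ⊕ P) → Q) = min(1, 0.068 + 0.526) = min(1, 0.594) = 0.594
(P ⊕ R) ∧ ((R ∧ P) ⊕ ((R ⊕ P) → Q)) = min(0.859, 0.594) = 0.594
~((P ⊕ R) ∧ ((R ∧ P) ⊕ ((R ⊕ P) → Q))) = 1 − 0.594 = 0.406

0.406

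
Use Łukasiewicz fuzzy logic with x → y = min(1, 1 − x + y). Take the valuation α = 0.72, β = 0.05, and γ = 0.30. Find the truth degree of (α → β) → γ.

α → β = min(1, 1 − 0.72 + 0.05) = min(1, 0.33) = 0.33
(α → β) → γ = min(1, 1 − 0.33 + 0.30) = min(1, 0.97) = 0.97

0.97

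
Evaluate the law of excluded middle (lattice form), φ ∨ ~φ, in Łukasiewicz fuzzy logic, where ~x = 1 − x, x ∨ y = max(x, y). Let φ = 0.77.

0.77

~φ = 1 − 0.77 = 0.23
φ ∨ ~φ = max(0.77, 0.23) = 0.77
(The value 0.77 < 1 shows this instance is not satisfied; not a Ł∞-tautology — its value is max(a, 1−a).)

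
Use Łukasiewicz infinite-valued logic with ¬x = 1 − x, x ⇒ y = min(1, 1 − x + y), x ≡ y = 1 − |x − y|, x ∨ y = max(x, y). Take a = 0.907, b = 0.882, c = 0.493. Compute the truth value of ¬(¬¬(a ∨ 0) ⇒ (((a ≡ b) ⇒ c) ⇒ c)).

0.000

a ∨ 0 = max(0.907, 0.000) = 0.907
¬(a ∨ 0) = 1 − 0.907 = 0.093
¬¬(a ∨ 0) = 1 − 0.093 = 0.907
a ≡ b = 1 − |0.907 − 0.882| = 1 − 0.025 = 0.975
(a ≡ b) ⇒ c = min(1, 1 − 0.975 + 0.493) = min(1, 0.518) = 0.518
((a ≡ b) ⇒ c) ⇒ c = min(1, 1 − 0.518 + 0.493) = min(1, 0.975) = 0.975
¬¬(a ∨ 0) ⇒ (((a ≡ b) ⇒ c) ⇒ c) = min(1, 1 − 0.907 + 0.975) = min(1, 1.068) = 1.000
¬(¬¬(a ∨ 0) ⇒ (((a ≡ b) ⇒ c) ⇒ c)) = 1 − 1.000 = 0.000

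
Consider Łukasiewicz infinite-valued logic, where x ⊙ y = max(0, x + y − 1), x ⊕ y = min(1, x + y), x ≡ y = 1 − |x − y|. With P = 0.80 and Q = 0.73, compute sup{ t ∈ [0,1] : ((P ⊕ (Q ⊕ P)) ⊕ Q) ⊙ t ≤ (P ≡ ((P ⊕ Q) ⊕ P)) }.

Q ⊕ P = min(1, 0.73 + 0.80) = min(1, 1.53) = 1.00
P ⊕ (Q ⊕ P) = min(1, 0.80 + 1.00) = min(1, 1.80) = 1.00
(P ⊕ (Q ⊕ P)) ⊕ Q = min(1, 1.00 + 0.73) = min(1, 1.73) = 1.00
So the left factor is (P ⊕ (Q ⊕ P)) ⊕ Q = 1.00.
P ⊕ Q = min(1, 0.80 + 0.73) = min(1, 1.53) = 1.00
(P ⊕ Q) ⊕ P = min(1, 1.00 + 0.80) = min(1, 1.80) = 1.00
P ≡ ((P ⊕ Q) ⊕ P) = 1 − |0.80 − 1.00| = 1 − 0.20 = 0.80
So the right-hand bound is P ≡ ((P ⊕ Q) ⊕ P) = 0.80.
The residuum of the Łukasiewicz t-norm gives the supremum: min(1, 1 − 1.00 + 0.80).
1 − 1.00 + 0.80 = 0.80, so t = min(1, 0.80) = 0.80.
Check: 1.00 ⊙ 0.80 = max(0, 0.80) = 0.80 ≤ 0.80.

0.80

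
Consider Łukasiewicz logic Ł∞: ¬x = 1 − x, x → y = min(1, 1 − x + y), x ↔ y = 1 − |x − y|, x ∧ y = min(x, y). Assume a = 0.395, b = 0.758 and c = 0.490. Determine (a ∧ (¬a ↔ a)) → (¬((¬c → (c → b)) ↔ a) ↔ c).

1.000

¬a = 1 − 0.395 = 0.605
¬a ↔ a = 1 − |0.605 − 0.395| = 1 − 0.210 = 0.790
a ∧ (¬a ↔ a) = min(0.395, 0.790) = 0.395
¬c = 1 − 0.490 = 0.510
c → b = min(1, 1 − 0.490 + 0.758) = min(1, 1.268) = 1.000
¬c → (c → b) = min(1, 1 − 0.510 + 1.000) = min(1, 1.490) = 1.000
(¬c → (c → b)) ↔ a = 1 − |1.000 − 0.395| = 1 − 0.605 = 0.395
¬((¬c → (c → b)) ↔ a) = 1 − 0.395 = 0.605
¬((¬c → (c → b)) ↔ a) ↔ c = 1 − |0.605 − 0.490| = 1 − 0.115 = 0.885
(a ∧ (¬a ↔ a)) → (¬((¬c → (c → b)) ↔ a) ↔ c) = min(1, 1 − 0.395 + 0.885) = min(1, 1.490) = 1.000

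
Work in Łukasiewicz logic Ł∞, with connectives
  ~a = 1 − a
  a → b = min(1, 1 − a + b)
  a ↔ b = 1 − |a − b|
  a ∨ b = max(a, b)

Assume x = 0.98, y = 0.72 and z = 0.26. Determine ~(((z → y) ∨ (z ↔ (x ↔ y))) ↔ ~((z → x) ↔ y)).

0.72

z → y = min(1, 1 − 0.26 + 0.72) = min(1, 1.46) = 1.00
x ↔ y = 1 − |0.98 − 0.72| = 1 − 0.26 = 0.74
z ↔ (x ↔ y) = 1 − |0.26 − 0.74| = 1 − 0.48 = 0.52
(z → y) ∨ (z ↔ (x ↔ y)) = max(1.00, 0.52) = 1.00
z → x = min(1, 1 − 0.26 + 0.98) = min(1, 1.72) = 1.00
(z → x) ↔ y = 1 − |1.00 − 0.72| = 1 − 0.28 = 0.72
~((z → x) ↔ y) = 1 − 0.72 = 0.28
((z → y) ∨ (z ↔ (x ↔ y))) ↔ ~((z → x) ↔ y) = 1 − |1.00 − 0.28| = 1 − 0.72 = 0.28
~(((z → y) ∨ (z ↔ (x ↔ y))) ↔ ~((z → x) ↔ y)) = 1 − 0.28 = 0.72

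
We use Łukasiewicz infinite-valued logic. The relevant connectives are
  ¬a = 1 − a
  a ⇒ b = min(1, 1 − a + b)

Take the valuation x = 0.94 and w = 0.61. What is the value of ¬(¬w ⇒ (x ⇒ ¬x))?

¬w = 1 − 0.61 = 0.39
¬x = 1 − 0.94 = 0.06
x ⇒ ¬x = min(1, 1 − 0.94 + 0.06) = min(1, 0.12) = 0.12
¬w ⇒ (x ⇒ ¬x) = min(1, 1 − 0.39 + 0.12) = min(1, 0.73) = 0.73
¬(¬w ⇒ (x ⇒ ¬x)) = 1 − 0.73 = 0.27

0.27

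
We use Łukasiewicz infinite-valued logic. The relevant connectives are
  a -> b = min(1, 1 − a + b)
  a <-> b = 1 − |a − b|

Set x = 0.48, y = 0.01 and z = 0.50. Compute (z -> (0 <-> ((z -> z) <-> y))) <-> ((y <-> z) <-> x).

z -> z = min(1, 1 − 0.50 + 0.50) = min(1, 1.00) = 1.00
(z -> z) <-> y = 1 − |1.00 − 0.01| = 1 − 0.99 = 0.01
0 <-> ((z -> z) <-> y) = 1 − |0.00 − 0.01| = 1 − 0.01 = 0.99
z -> (0 <-> ((z -> z) <-> y)) = min(1, 1 − 0.50 + 0.99) = min(1, 1.49) = 1.00
y <-> z = 1 − |0.01 − 0.50| = 1 − 0.49 = 0.51
(y <-> z) <-> x = 1 − |0.51 − 0.48| = 1 − 0.03 = 0.97
(z -> (0 <-> ((z -> z) <-> y))) <-> ((y <-> z) <-> x) = 1 − |1.00 − 0.97| = 1 − 0.03 = 0.97

0.97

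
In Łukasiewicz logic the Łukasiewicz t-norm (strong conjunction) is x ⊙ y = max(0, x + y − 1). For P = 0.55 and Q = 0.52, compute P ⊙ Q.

0.07

P ⊙ Q = max(0, 0.55 + 0.52 − 1) = max(0, 0.07) = 0.07
For comparison, the Gödel (minimum) t-norm min(x, y) would give 0.52.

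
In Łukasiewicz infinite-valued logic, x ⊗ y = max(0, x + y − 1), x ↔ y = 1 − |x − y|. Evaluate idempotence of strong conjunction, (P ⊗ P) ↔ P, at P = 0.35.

0.65

P ⊗ P = max(0, 0.35 + 0.35 − 1) = max(0, -0.30) = 0.00
(P ⊗ P) ↔ P = 1 − |0.00 − 0.35| = 1 − 0.35 = 0.65
(The value 0.65 < 1 shows this instance is not satisfied; fails in Ł∞ since a ⊗ a = max(0, 2a−1) ≠ a in general.)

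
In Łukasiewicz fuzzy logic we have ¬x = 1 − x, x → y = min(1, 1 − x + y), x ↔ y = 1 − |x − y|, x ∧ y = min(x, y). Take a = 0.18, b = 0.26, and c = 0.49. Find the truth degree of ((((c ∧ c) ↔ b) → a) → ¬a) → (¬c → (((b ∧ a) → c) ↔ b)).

c ∧ c = min(0.49, 0.49) = 0.49
(c ∧ c) ↔ b = 1 − |0.49 − 0.26| = 1 − 0.23 = 0.77
((c ∧ c) ↔ b) → a = min(1, 1 − 0.77 + 0.18) = min(1, 0.41) = 0.41
¬a = 1 − 0.18 = 0.82
(((c ∧ c) ↔ b) → a) → ¬a = min(1, 1 − 0.41 + 0.82) = min(1, 1.41) = 1.00
¬c = 1 − 0.49 = 0.51
b ∧ a = min(0.26, 0.18) = 0.18
(b ∧ a) → c = min(1, 1 − 0.18 + 0.49) = min(1, 1.31) = 1.00
((b ∧ a) → c) ↔ b = 1 − |1.00 − 0.26| = 1 − 0.74 = 0.26
¬c → (((b ∧ a) → c) ↔ b) = min(1, 1 − 0.51 + 0.26) = min(1, 0.75) = 0.75
((((c ∧ c) ↔ b) → a) → ¬a) → (¬c → (((b ∧ a) → c) ↔ b)) = min(1, 1 − 1.00 + 0.75) = min(1, 0.75) = 0.75

0.75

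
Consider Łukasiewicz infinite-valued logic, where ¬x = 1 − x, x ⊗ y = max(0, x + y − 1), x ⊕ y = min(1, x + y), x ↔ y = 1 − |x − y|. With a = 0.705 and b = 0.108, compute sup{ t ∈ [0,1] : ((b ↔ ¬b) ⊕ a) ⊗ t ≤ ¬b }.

¬b = 1 − 0.108 = 0.892
b ↔ ¬b = 1 − |0.108 − 0.892| = 1 − 0.784 = 0.216
(b ↔ ¬b) ⊕ a = min(1, 0.216 + 0.705) = min(1, 0.921) = 0.921
So the left factor is (b ↔ ¬b) ⊕ a = 0.921.
So the right-hand bound is ¬b = 0.892.
The residuum of the Łukasiewicz t-norm gives the supremum: min(1, 1 − 0.921 + 0.892).
1 − 0.921 + 0.892 = 0.971, so t = min(1, 0.971) = 0.971.
Check: 0.921 ⊗ 0.971 = max(0, 0.892) = 0.892 ≤ 0.892.

0.971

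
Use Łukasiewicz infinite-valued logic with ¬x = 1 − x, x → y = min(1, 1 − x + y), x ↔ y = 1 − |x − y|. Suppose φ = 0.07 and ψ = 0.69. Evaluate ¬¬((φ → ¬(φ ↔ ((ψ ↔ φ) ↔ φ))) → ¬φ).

0.93

ψ ↔ φ = 1 − |0.69 − 0.07| = 1 − 0.62 = 0.38
(ψ ↔ φ) ↔ φ = 1 − |0.38 − 0.07| = 1 − 0.31 = 0.69
φ ↔ ((ψ ↔ φ) ↔ φ) = 1 − |0.07 − 0.69| = 1 − 0.62 = 0.38
¬(φ ↔ ((ψ ↔ φ) ↔ φ)) = 1 − 0.38 = 0.62
φ → ¬(φ ↔ ((ψ ↔ φ) ↔ φ)) = min(1, 1 − 0.07 + 0.62) = min(1, 1.55) = 1.00
¬φ = 1 − 0.07 = 0.93
(φ → ¬(φ ↔ ((ψ ↔ φ) ↔ φ))) → ¬φ = min(1, 1 − 1.00 + 0.93) = min(1, 0.93) = 0.93
¬((φ → ¬(φ ↔ ((ψ ↔ φ) ↔ φ))) → ¬φ) = 1 − 0.93 = 0.07
¬¬((φ → ¬(φ ↔ ((ψ ↔ φ) ↔ φ))) → ¬φ) = 1 − 0.07 = 0.93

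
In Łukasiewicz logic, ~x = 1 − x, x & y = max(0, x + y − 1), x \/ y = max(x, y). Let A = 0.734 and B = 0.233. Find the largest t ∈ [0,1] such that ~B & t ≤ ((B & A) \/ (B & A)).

0.233

~B = 1 − 0.233 = 0.767
So the left factor is ~B = 0.767.
B & A = max(0, 0.233 + 0.734 − 1) = max(0, -0.033) = 0.000
(B & A) \/ (B & A) = max(0.000, 0.000) = 0.000
So the right-hand bound is (B & A) \/ (B & A) = 0.000.
The residuum of the Łukasiewicz t-norm gives the supremum: min(1, 1 − 0.767 + 0.000).
1 − 0.767 + 0.000 = 0.233, so t = min(1, 0.233) = 0.233.
Check: 0.767 & 0.233 = max(0, 0.000) = 0.000 ≤ 0.000.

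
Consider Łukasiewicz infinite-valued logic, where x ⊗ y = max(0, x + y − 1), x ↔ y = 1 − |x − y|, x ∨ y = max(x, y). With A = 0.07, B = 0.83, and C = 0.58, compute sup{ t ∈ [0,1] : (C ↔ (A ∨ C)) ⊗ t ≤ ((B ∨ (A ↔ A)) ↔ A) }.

0.07

A ∨ C = max(0.07, 0.58) = 0.58
C ↔ (A ∨ C) = 1 − |0.58 − 0.58| = 1 − 0.00 = 1.00
So the left factor is C ↔ (A ∨ C) = 1.00.
A ↔ A = 1 − |0.07 − 0.07| = 1 − 0.00 = 1.00
B ∨ (A ↔ A) = max(0.83, 1.00) = 1.00
(B ∨ (A ↔ A)) ↔ A = 1 − |1.00 − 0.07| = 1 − 0.93 = 0.07
So the right-hand bound is (B ∨ (A ↔ A)) ↔ A = 0.07.
The residuum of the Łukasiewicz t-norm gives the supremum: min(1, 1 − 1.00 + 0.07).
1 − 1.00 + 0.07 = 0.07, so t = min(1, 0.07) = 0.07.
Check: 1.00 ⊗ 0.07 = max(0, 0.07) = 0.07 ≤ 0.07.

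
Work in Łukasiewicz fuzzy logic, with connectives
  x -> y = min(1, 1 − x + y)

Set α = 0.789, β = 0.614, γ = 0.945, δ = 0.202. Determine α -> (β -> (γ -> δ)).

0.854

γ -> δ = min(1, 1 − 0.945 + 0.202) = min(1, 0.257) = 0.257
β -> (γ -> δ) = min(1, 1 − 0.614 + 0.257) = min(1, 0.643) = 0.643
α -> (β -> (γ -> δ)) = min(1, 1 − 0.789 + 0.643) = min(1, 0.854) = 0.854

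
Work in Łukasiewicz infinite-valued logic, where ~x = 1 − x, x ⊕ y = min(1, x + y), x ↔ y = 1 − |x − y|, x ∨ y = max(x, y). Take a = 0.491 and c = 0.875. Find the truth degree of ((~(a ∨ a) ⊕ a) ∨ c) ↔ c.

a ∨ a = max(0.491, 0.491) = 0.491
~(a ∨ a) = 1 − 0.491 = 0.509
~(a ∨ a) ⊕ a = min(1, 0.509 + 0.491) = min(1, 1.000) = 1.000
(~(a ∨ a) ⊕ a) ∨ c = max(1.000, 0.875) = 1.000
((~(a ∨ a) ⊕ a) ∨ c) ↔ c = 1 − |1.000 − 0.875| = 1 − 0.125 = 0.875

0.875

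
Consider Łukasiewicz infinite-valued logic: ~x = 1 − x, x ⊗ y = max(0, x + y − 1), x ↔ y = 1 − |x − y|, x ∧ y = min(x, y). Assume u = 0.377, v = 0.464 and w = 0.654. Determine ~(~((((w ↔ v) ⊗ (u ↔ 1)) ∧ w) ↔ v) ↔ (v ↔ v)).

0.723

w ↔ v = 1 − |0.654 − 0.464| = 1 − 0.190 = 0.810
u ↔ 1 = 1 − |0.377 − 1.000| = 1 − 0.623 = 0.377
(w ↔ v) ⊗ (u ↔ 1) = max(0, 0.810 + 0.377 − 1) = max(0, 0.187) = 0.187
((w ↔ v) ⊗ (u ↔ 1)) ∧ w = min(0.187, 0.654) = 0.187
(((w ↔ v) ⊗ (u ↔ 1)) ∧ w) ↔ v = 1 − |0.187 − 0.464| = 1 − 0.277 = 0.723
~((((w ↔ v) ⊗ (u ↔ 1)) ∧ w) ↔ v) = 1 − 0.723 = 0.277
v ↔ v = 1 − |0.464 − 0.464| = 1 − 0.000 = 1.000
~((((w ↔ v) ⊗ (u ↔ 1)) ∧ w) ↔ v) ↔ (v ↔ v) = 1 − |0.277 − 1.000| = 1 − 0.723 = 0.277
~(~((((w ↔ v) ⊗ (u ↔ 1)) ∧ w) ↔ v) ↔ (v ↔ v)) = 1 − 0.277 = 0.723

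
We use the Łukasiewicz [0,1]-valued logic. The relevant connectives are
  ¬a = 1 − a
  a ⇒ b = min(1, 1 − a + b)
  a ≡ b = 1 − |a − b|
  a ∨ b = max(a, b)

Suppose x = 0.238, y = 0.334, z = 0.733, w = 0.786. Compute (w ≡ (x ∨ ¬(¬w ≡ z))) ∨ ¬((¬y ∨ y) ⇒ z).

0.733

¬w = 1 − 0.786 = 0.214
¬w ≡ z = 1 − |0.214 − 0.733| = 1 − 0.519 = 0.481
¬(¬w ≡ z) = 1 − 0.481 = 0.519
x ∨ ¬(¬w ≡ z) = max(0.238, 0.519) = 0.519
w ≡ (x ∨ ¬(¬w ≡ z)) = 1 − |0.786 − 0.519| = 1 − 0.267 = 0.733
¬y = 1 − 0.334 = 0.666
¬y ∨ y = max(0.666, 0.334) = 0.666
(¬y ∨ y) ⇒ z = min(1, 1 − 0.666 + 0.733) = min(1, 1.067) = 1.000
¬((¬y ∨ y) ⇒ z) = 1 − 1.000 = 0.000
(w ≡ (x ∨ ¬(¬w ≡ z))) ∨ ¬((¬y ∨ y) ⇒ z) = max(0.733, 0.000) = 0.733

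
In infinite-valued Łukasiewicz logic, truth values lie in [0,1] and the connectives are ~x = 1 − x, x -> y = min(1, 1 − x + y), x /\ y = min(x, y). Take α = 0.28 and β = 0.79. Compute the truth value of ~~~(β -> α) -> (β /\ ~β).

β -> α = min(1, 1 − 0.79 + 0.28) = min(1, 0.49) = 0.49
~(β -> α) = 1 − 0.49 = 0.51
~~(β -> α) = 1 − 0.51 = 0.49
~~~(β -> α) = 1 − 0.49 = 0.51
~β = 1 − 0.79 = 0.21
β /\ ~β = min(0.79, 0.21) = 0.21
~~~(β -> α) -> (β /\ ~β) = min(1, 1 − 0.51 + 0.21) = min(1, 0.70) = 0.70

0.70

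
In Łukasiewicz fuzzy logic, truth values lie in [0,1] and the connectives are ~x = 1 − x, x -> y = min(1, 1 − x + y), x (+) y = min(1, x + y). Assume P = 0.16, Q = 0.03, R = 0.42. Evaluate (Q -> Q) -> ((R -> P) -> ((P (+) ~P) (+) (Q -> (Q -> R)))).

1.00

Q -> Q = min(1, 1 − 0.03 + 0.03) = min(1, 1.00) = 1.00
R -> P = min(1, 1 − 0.42 + 0.16) = min(1, 0.74) = 0.74
~P = 1 − 0.16 = 0.84
P (+) ~P = min(1, 0.16 + 0.84) = min(1, 1.00) = 1.00
Q -> R = min(1, 1 − 0.03 + 0.42) = min(1, 1.39) = 1.00
Q -> (Q -> R) = min(1, 1 − 0.03 + 1.00) = min(1, 1.97) = 1.00
(P (+) ~P) (+) (Q -> (Q -> R)) = min(1, 1.00 + 1.00) = min(1, 2.00) = 1.00
(R -> P) -> ((P (+) ~P) (+) (Q -> (Q -> R))) = min(1, 1 − 0.74 + 1.00) = min(1, 1.26) = 1.00
(Q -> Q) -> ((R -> P) -> ((P (+) ~P) (+) (Q -> (Q -> R)))) = min(1, 1 − 1.00 + 1.00) = min(1, 1.00) = 1.00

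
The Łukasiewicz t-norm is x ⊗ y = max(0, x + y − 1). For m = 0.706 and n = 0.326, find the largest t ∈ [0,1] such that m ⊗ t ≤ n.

0.620

The residuum of the Łukasiewicz t-norm gives the supremum: min(1, 1 − 0.706 + 0.326).
1 − 0.706 + 0.326 = 0.620, so t = min(1, 0.620) = 0.620.
Check: 0.706 ⊗ 0.620 = max(0, 0.326) = 0.326 ≤ 0.326.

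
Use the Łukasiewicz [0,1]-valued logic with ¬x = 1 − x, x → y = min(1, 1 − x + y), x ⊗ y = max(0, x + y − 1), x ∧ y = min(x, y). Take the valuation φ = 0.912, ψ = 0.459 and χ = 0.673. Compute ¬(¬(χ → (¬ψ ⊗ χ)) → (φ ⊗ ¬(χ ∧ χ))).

¬ψ = 1 − 0.459 = 0.541
¬ψ ⊗ χ = max(0, 0.541 + 0.673 − 1) = max(0, 0.214) = 0.214
χ → (¬ψ ⊗ χ) = min(1, 1 − 0.673 + 0.214) = min(1, 0.541) = 0.541
¬(χ → (¬ψ ⊗ χ)) = 1 − 0.541 = 0.459
χ ∧ χ = min(0.673, 0.673) = 0.673
¬(χ ∧ χ) = 1 − 0.673 = 0.327
φ ⊗ ¬(χ ∧ χ) = max(0, 0.912 + 0.327 − 1) = max(0, 0.239) = 0.239
¬(χ → (¬ψ ⊗ χ)) → (φ ⊗ ¬(χ ∧ χ)) = min(1, 1 − 0.459 + 0.239) = min(1, 0.780) = 0.780
¬(¬(χ → (¬ψ ⊗ χ)) → (φ ⊗ ¬(χ ∧ χ))) = 1 − 0.780 = 0.220

0.220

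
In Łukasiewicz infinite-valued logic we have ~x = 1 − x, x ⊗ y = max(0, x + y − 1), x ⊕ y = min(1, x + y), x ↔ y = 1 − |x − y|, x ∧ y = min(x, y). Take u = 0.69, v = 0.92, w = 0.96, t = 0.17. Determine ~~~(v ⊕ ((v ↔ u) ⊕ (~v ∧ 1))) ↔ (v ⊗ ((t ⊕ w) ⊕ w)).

v ↔ u = 1 − |0.92 − 0.69| = 1 − 0.23 = 0.77
~v = 1 − 0.92 = 0.08
~v ∧ 1 = min(0.08, 1.00) = 0.08
(v ↔ u) ⊕ (~v ∧ 1) = min(1, 0.77 + 0.08) = min(1, 0.85) = 0.85
v ⊕ ((v ↔ u) ⊕ (~v ∧ 1)) = min(1, 0.92 + 0.85) = min(1, 1.77) = 1.00
~(v ⊕ ((v ↔ u) ⊕ (~v ∧ 1))) = 1 − 1.00 = 0.00
~~(v ⊕ ((v ↔ u) ⊕ (~v ∧ 1))) = 1 − 0.00 = 1.00
~~~(v ⊕ ((v ↔ u) ⊕ (~v ∧ 1))) = 1 − 1.00 = 0.00
t ⊕ w = min(1, 0.17 + 0.96) = min(1, 1.13) = 1.00
(t ⊕ w) ⊕ w = min(1, 1.00 + 0.96) = min(1, 1.96) = 1.00
v ⊗ ((t ⊕ w) ⊕ w) = max(0, 0.92 + 1.00 − 1) = max(0, 0.92) = 0.92
~~~(v ⊕ ((v ↔ u) ⊕ (~v ∧ 1))) ↔ (v ⊗ ((t ⊕ w) ⊕ w)) = 1 − |0.00 − 0.92| = 1 − 0.92 = 0.08

0.08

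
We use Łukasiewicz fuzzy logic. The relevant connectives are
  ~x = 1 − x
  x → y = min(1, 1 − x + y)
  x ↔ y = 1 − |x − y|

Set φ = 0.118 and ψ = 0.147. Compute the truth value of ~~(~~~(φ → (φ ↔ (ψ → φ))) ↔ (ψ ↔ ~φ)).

ψ → φ = min(1, 1 − 0.147 + 0.118) = min(1, 0.971) = 0.971
φ ↔ (ψ → φ) = 1 − |0.118 − 0.971| = 1 − 0.853 = 0.147
φ → (φ ↔ (ψ → φ)) = min(1, 1 − 0.118 + 0.147) = min(1, 1.029) = 1.000
~(φ → (φ ↔ (ψ → φ))) = 1 − 1.000 = 0.000
~~(φ → (φ ↔ (ψ → φ))) = 1 − 0.000 = 1.000
~~~(φ → (φ ↔ (ψ → φ))) = 1 − 1.000 = 0.000
~φ = 1 − 0.118 = 0.882
ψ ↔ ~φ = 1 − |0.147 − 0.882| = 1 − 0.735 = 0.265
~~~(φ → (φ ↔ (ψ → φ))) ↔ (ψ ↔ ~φ) = 1 − |0.000 − 0.265| = 1 − 0.265 = 0.735
~(~~~(φ → (φ ↔ (ψ → φ))) ↔ (ψ ↔ ~φ)) = 1 − 0.735 = 0.265
~~(~~~(φ → (φ ↔ (ψ → φ))) ↔ (ψ ↔ ~φ)) = 1 − 0.265 = 0.735

0.735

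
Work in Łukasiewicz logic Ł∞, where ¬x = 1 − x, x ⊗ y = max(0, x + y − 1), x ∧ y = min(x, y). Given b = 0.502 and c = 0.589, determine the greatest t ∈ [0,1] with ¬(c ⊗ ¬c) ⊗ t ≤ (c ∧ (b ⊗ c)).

0.091

¬c = 1 − 0.589 = 0.411
c ⊗ ¬c = max(0, 0.589 + 0.411 − 1) = max(0, 0.000) = 0.000
¬(c ⊗ ¬c) = 1 − 0.000 = 1.000
So the left factor is ¬(c ⊗ ¬c) = 1.000.
b ⊗ c = max(0, 0.502 + 0.589 − 1) = max(0, 0.091) = 0.091
c ∧ (b ⊗ c) = min(0.589, 0.091) = 0.091
So the right-hand bound is c ∧ (b ⊗ c) = 0.091.
The residuum of the Łukasiewicz t-norm gives the supremum: min(1, 1 − 1.000 + 0.091).
1 − 1.000 + 0.091 = 0.091, so t = min(1, 0.091) = 0.091.
Check: 1.000 ⊗ 0.091 = max(0, 0.091) = 0.091 ≤ 0.091.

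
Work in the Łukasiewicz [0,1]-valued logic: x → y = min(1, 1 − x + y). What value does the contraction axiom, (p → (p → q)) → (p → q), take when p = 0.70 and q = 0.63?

p → q = min(1, 1 − 0.70 + 0.63) = min(1, 0.93) = 0.93
p → (p → q) = min(1, 1 − 0.70 + 0.93) = min(1, 1.23) = 1.00
(p → (p → q)) → (p → q) = min(1, 1 − 1.00 + 0.93) = min(1, 0.93) = 0.93
(The value 0.93 < 1 shows this instance is not satisfied; fails in Ł∞ (the t-norm is not idempotent).)

0.93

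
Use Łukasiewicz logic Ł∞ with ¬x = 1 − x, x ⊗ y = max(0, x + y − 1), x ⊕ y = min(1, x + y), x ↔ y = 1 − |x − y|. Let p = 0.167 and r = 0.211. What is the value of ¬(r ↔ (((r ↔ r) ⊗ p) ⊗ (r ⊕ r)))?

r ↔ r = 1 − |0.211 − 0.211| = 1 − 0.000 = 1.000
(r ↔ r) ⊗ p = max(0, 1.000 + 0.167 − 1) = max(0, 0.167) = 0.167
r ⊕ r = min(1, 0.211 + 0.211) = min(1, 0.422) = 0.422
((r ↔ r) ⊗ p) ⊗ (r ⊕ r) = max(0, 0.167 + 0.422 − 1) = max(0, -0.411) = 0.000
r ↔ (((r ↔ r) ⊗ p) ⊗ (r ⊕ r)) = 1 − |0.211 − 0.000| = 1 − 0.211 = 0.789
¬(r ↔ (((r ↔ r) ⊗ p) ⊗ (r ⊕ r))) = 1 − 0.789 = 0.211

0.211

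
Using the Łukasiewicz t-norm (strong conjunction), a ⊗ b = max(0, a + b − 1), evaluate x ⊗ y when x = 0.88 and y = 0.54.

x ⊗ y = max(0, 0.88 + 0.54 − 1) = max(0, 0.42) = 0.42
For comparison, the Gödel (minimum) t-norm min(a, b) would give 0.54.

0.42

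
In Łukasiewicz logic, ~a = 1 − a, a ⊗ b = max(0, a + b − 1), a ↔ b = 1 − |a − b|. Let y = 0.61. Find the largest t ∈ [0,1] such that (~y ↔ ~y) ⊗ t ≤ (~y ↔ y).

~y = 1 − 0.61 = 0.39
~y ↔ ~y = 1 − |0.39 − 0.39| = 1 − 0.00 = 1.00
So the left factor is ~y ↔ ~y = 1.00.
~y ↔ y = 1 − |0.39 − 0.61| = 1 − 0.22 = 0.78
So the right-hand bound is ~y ↔ y = 0.78.
The residuum of the Łukasiewicz t-norm gives the supremum: min(1, 1 − 1.00 + 0.78).
1 − 1.00 + 0.78 = 0.78, so t = min(1, 0.78) = 0.78.
Check: 1.00 ⊗ 0.78 = max(0, 0.78) = 0.78 ≤ 0.78.

0.78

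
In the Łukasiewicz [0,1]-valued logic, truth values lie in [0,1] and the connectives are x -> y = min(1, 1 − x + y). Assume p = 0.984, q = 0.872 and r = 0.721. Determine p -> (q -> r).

q -> r = min(1, 1 − 0.872 + 0.721) = min(1, 0.849) = 0.849
p -> (q -> r) = min(1, 1 − 0.984 + 0.849) = min(1, 0.865) = 0.865

0.865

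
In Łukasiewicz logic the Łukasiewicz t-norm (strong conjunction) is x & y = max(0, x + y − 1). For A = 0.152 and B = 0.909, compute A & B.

A & B = max(0, 0.152 + 0.909 − 1) = max(0, 0.061) = 0.061
For comparison, the Gödel (minimum) t-norm min(x, y) would give 0.152.

0.061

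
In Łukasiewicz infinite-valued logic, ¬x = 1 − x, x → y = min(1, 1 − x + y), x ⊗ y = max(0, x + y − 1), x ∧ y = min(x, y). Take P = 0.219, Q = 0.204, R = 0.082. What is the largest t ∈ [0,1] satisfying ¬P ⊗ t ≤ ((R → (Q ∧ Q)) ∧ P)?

0.438

¬P = 1 − 0.219 = 0.781
So the left factor is ¬P = 0.781.
Q ∧ Q = min(0.204, 0.204) = 0.204
R → (Q ∧ Q) = min(1, 1 − 0.082 + 0.204) = min(1, 1.122) = 1.000
(R → (Q ∧ Q)) ∧ P = min(1.000, 0.219) = 0.219
So the right-hand bound is (R → (Q ∧ Q)) ∧ P = 0.219.
The residuum of the Łukasiewicz t-norm gives the supremum: min(1, 1 − 0.781 + 0.219).
1 − 0.781 + 0.219 = 0.438, so t = min(1, 0.438) = 0.438.
Check: 0.781 ⊗ 0.438 = max(0, 0.219) = 0.219 ≤ 0.219.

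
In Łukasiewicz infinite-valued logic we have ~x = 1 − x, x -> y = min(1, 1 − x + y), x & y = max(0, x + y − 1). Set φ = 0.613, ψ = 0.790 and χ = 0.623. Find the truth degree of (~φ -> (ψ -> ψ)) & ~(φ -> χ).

~φ = 1 − 0.613 = 0.387
ψ -> ψ = min(1, 1 − 0.790 + 0.790) = min(1, 1.000) = 1.000
~φ -> (ψ -> ψ) = min(1, 1 − 0.387 + 1.000) = min(1, 1.613) = 1.000
φ -> χ = min(1, 1 − 0.613 + 0.623) = min(1, 1.010) = 1.000
~(φ -> χ) = 1 − 1.000 = 0.000
(~φ -> (ψ -> ψ)) & ~(φ -> χ) = max(0, 1.000 + 0.000 − 1) = max(0, 0.000) = 0.000

0.000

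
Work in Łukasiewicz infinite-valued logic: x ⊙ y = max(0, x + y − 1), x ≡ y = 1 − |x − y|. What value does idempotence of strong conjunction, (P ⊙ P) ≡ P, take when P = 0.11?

P ⊙ P = max(0, 0.11 + 0.11 − 1) = max(0, -0.78) = 0.00
(P ⊙ P) ≡ P = 1 − |0.00 − 0.11| = 1 − 0.11 = 0.89
(The value 0.89 < 1 shows this instance is not satisfied; fails in Ł∞ since a ⊗ a = max(0, 2a−1) ≠ a in general.)

0.89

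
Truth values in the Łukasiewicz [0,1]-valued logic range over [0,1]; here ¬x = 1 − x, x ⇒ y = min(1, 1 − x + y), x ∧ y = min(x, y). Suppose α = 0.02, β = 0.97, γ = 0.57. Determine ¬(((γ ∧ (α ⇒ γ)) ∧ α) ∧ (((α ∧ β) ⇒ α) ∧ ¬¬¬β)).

0.98

α ⇒ γ = min(1, 1 − 0.02 + 0.57) = min(1, 1.55) = 1.00
γ ∧ (α ⇒ γ) = min(0.57, 1.00) = 0.57
(γ ∧ (α ⇒ γ)) ∧ α = min(0.57, 0.02) = 0.02
α ∧ β = min(0.02, 0.97) = 0.02
(α ∧ β) ⇒ α = min(1, 1 − 0.02 + 0.02) = min(1, 1.00) = 1.00
¬β = 1 − 0.97 = 0.03
¬¬β = 1 − 0.03 = 0.97
¬¬¬β = 1 − 0.97 = 0.03
((α ∧ β) ⇒ α) ∧ ¬¬¬β = min(1.00, 0.03) = 0.03
((γ ∧ (α ⇒ γ)) ∧ α) ∧ (((α ∧ β) ⇒ α) ∧ ¬¬¬β) = min(0.02, 0.03) = 0.02
¬(((γ ∧ (α ⇒ γ)) ∧ α) ∧ (((α ∧ β) ⇒ α) ∧ ¬¬¬β)) = 1 − 0.02 = 0.98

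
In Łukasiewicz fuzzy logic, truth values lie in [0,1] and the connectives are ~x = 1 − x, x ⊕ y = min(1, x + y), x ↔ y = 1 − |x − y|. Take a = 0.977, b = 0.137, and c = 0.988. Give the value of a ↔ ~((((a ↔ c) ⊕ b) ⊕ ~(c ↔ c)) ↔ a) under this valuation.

0.046

a ↔ c = 1 − |0.977 − 0.988| = 1 − 0.011 = 0.989
(a ↔ c) ⊕ b = min(1, 0.989 + 0.137) = min(1, 1.126) = 1.000
c ↔ c = 1 − |0.988 − 0.988| = 1 − 0.000 = 1.000
~(c ↔ c) = 1 − 1.000 = 0.000
((a ↔ c) ⊕ b) ⊕ ~(c ↔ c) = min(1, 1.000 + 0.000) = min(1, 1.000) = 1.000
(((a ↔ c) ⊕ b) ⊕ ~(c ↔ c)) ↔ a = 1 − |1.000 − 0.977| = 1 − 0.023 = 0.977
~((((a ↔ c) ⊕ b) ⊕ ~(c ↔ c)) ↔ a) = 1 − 0.977 = 0.023
a ↔ ~((((a ↔ c) ⊕ b) ⊕ ~(c ↔ c)) ↔ a) = 1 − |0.977 − 0.023| = 1 − 0.954 = 0.046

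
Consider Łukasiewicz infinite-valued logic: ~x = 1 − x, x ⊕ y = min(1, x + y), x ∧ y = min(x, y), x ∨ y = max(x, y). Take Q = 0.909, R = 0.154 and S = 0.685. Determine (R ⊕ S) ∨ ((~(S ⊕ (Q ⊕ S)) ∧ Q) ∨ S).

0.839

R ⊕ S = min(1, 0.154 + 0.685) = min(1, 0.839) = 0.839
Q ⊕ S = min(1, 0.909 + 0.685) = min(1, 1.594) = 1.000
S ⊕ (Q ⊕ S) = min(1, 0.685 + 1.000) = min(1, 1.685) = 1.000
~(S ⊕ (Q ⊕ S)) = 1 − 1.000 = 0.000
~(S ⊕ (Q ⊕ S)) ∧ Q = min(0.000, 0.909) = 0.000
(~(S ⊕ (Q ⊕ S)) ∧ Q) ∨ S = max(0.000, 0.685) = 0.685
(R ⊕ S) ∨ ((~(S ⊕ (Q ⊕ S)) ∧ Q) ∨ S) = max(0.839, 0.685) = 0.839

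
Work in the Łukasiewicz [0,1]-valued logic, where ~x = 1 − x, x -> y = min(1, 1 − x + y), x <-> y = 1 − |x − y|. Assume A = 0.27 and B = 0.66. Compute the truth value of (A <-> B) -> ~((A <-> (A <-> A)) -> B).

A <-> B = 1 − |0.27 − 0.66| = 1 − 0.39 = 0.61
A <-> A = 1 − |0.27 − 0.27| = 1 − 0.00 = 1.00
A <-> (A <-> A) = 1 − |0.27 − 1.00| = 1 − 0.73 = 0.27
(A <-> (A <-> A)) -> B = min(1, 1 − 0.27 + 0.66) = min(1, 1.39) = 1.00
~((A <-> (A <-> A)) -> B) = 1 − 1.00 = 0.00
(A <-> B) -> ~((A <-> (A <-> A)) -> B) = min(1, 1 − 0.61 + 0.00) = min(1, 0.39) = 0.39

0.39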